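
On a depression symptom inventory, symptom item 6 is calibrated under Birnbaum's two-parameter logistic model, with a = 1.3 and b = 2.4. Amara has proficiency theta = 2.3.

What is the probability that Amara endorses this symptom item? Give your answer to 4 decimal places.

0.4675

P(theta) = 1 / (1 + exp(−a(theta − b)))
Exponent: 1.3 × (2.3 − 2.4) = -0.1300
1/(1 + e^{0.1300}) = 0.4675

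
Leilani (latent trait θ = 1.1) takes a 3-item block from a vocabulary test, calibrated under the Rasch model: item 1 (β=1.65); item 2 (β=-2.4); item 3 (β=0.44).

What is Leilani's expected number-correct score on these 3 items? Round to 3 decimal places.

1.996

P(θ) = 1 / (1 + exp(−(θ − β)))
P_1 = 1/(1+e^{0.5500}) = 0.3659
P_2 = 1/(1+e^{-3.5000}) = 0.9707
P_3 = 1/(1+e^{-0.6600}) = 0.6593
E[score] = 0.3659 + 0.9707 + 0.6593 = 1.9958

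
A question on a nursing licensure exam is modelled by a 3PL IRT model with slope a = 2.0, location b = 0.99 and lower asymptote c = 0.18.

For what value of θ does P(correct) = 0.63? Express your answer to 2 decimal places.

1.09

P(θ) = c + (1 − c) · 1 / (1 + exp(−a(θ − b)))
Remove guessing floor: (0.63 − 0.18)/(1 − 0.18) = 0.5488
logit = ln(0.5488/0.4512) = 0.1957
θ = b + logit/(a) = 0.99 + 0.1957/2.0000 = 1.0879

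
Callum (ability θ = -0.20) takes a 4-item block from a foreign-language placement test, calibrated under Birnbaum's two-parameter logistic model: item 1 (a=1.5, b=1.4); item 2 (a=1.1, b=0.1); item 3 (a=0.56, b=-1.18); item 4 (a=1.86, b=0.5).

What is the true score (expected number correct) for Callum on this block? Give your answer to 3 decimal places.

P(θ) = 1 / (1 + exp(−a(θ − b)))
P_1 = 1/(1+e^{2.4000}) = 0.0832
P_2 = 1/(1+e^{0.3300}) = 0.4182
P_3 = 1/(1+e^{-0.5488}) = 0.6339
P_4 = 1/(1+e^{1.3020}) = 0.2138
E[score] = 0.0832 + 0.4182 + 0.6339 + 0.2138 = 1.3491

1.349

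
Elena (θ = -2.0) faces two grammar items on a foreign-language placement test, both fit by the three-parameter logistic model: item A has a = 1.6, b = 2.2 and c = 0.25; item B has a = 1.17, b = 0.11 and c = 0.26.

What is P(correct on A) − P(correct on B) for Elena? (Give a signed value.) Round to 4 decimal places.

-0.0669

P(θ) = c + (1 − c) · 1 / (1 + exp(−a(θ − b)))
P_A = 0.2509
P_B = 0.3178
P_A − P_B = -0.0669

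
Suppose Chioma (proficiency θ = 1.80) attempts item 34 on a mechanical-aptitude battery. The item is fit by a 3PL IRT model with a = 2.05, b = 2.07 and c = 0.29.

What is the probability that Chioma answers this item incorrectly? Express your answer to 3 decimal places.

0.451

P(θ) = c + (1 − c) · 1 / (1 + exp(−a(θ − b)))
Exponent: 2.05 × (1.80 − 2.07) = -0.5535
1/(1 + e^{0.5535}) = 0.3651
P = 0.29 + 0.71 × 0.3651 = 0.5492
P(incorrect) = 1 − 0.5492 = 0.4508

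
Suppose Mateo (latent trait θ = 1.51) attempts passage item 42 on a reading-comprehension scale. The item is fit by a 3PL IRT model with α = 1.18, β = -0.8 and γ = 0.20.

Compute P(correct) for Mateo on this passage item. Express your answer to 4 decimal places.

0.9508

P(θ) = γ + (1 − γ) · 1 / (1 + exp(−α(θ − β)))
Exponent: 1.18 × (1.51 − (-0.8)) = 2.7258
1/(1 + e^{-2.7258}) = 0.9385
P = 0.20 + 0.80 × 0.9385 = 0.9508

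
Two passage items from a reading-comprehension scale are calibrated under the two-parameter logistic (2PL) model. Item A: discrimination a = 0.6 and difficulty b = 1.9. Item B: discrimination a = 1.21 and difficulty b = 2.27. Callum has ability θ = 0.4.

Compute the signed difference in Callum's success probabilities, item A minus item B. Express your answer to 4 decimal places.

P(θ) = 1 / (1 + exp(−a(θ − b)))
P_A = 0.2891
P_B = 0.0943
P_A − P_B = 0.1948

0.1948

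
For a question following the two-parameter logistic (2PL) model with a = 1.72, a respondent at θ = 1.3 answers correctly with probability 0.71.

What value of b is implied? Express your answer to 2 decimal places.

P(θ) = 1 / (1 + exp(−a(θ − b)))
logit(0.71) = ln(0.71/0.29) = 0.8954
b = θ − logit/(a) = 1.3 − 0.8954/1.7200 = 0.7794

0.78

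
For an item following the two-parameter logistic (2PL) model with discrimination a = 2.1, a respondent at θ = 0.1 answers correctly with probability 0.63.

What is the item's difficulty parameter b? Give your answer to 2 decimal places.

-0.15

P(θ) = 1 / (1 + exp(−a(θ − b)))
logit(0.63) = ln(0.63/0.37) = 0.5322
b = θ − logit/(a) = 0.1 − 0.5322/2.1000 = -0.1534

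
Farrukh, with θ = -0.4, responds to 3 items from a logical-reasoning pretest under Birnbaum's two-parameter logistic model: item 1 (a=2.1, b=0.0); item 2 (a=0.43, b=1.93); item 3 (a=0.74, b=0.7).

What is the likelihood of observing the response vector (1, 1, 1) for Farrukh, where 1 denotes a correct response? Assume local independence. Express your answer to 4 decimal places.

0.0249

P(θ) = 1 / (1 + exp(−a(θ − b)))
P_1 = 1/(1+e^{0.8400}) = 0.3015
P_2 = 1/(1+e^{1.0019}) = 0.2686
P_3 = 1/(1+e^{0.8140}) = 0.3070
L = P_1 × P_2 × P_3 = 0.3015 × 0.2686 × 0.3070 = 0.02486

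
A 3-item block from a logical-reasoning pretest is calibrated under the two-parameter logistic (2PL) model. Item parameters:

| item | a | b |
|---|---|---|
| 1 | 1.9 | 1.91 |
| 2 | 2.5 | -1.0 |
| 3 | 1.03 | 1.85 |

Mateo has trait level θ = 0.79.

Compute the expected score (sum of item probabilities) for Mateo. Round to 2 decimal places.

P(θ) = 1 / (1 + exp(−a(θ − b)))
P_1 = 1/(1+e^{2.1280}) = 0.1064
P_2 = 1/(1+e^{-4.4750}) = 0.9887
P_3 = 1/(1+e^{1.0918}) = 0.2513
E[score] = 0.1064 + 0.9887 + 0.2513 = 1.3464

1.35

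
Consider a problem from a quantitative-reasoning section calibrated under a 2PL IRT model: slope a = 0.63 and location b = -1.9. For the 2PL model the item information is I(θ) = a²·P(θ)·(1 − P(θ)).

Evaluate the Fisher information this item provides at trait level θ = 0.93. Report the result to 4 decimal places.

P = 1/(1+e^{-1.7829}) = 0.8561
P(1−P) = 0.8561 × 0.1439 = 0.1232
I = a² × P(1−P) = 0.63² × 0.1232 = 0.04891

0.0489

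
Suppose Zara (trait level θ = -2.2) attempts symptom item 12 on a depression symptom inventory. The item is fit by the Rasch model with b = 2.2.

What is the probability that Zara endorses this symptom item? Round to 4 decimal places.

0.0121

P(θ) = 1 / (1 + exp(−(θ − b)))
Exponent: (-2.2 − 2.2) = -4.4000
1/(1 + e^{4.4000}) = 0.0121
P = 0.0121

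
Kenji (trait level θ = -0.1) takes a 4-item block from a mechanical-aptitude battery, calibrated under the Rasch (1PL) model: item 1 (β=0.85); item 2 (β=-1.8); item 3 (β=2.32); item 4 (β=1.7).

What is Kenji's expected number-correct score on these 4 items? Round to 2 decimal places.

1.35

P(θ) = 1 / (1 + exp(−(θ − β)))
P_1 = 1/(1+e^{0.9500}) = 0.2789
P_2 = 1/(1+e^{-1.7000}) = 0.8455
P_3 = 1/(1+e^{2.4200}) = 0.0817
P_4 = 1/(1+e^{1.8000}) = 0.1419
E[score] = 0.2789 + 0.8455 + 0.0817 + 0.1419 = 1.3479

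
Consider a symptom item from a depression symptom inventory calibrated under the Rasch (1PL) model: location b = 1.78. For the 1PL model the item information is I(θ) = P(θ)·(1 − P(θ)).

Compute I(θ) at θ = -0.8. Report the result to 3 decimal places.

P = 1/(1+e^{2.5800}) = 0.0704
P(1−P) = 0.0704 × 0.9296 = 0.0655
I = P(1−P) = 0.06548

0.065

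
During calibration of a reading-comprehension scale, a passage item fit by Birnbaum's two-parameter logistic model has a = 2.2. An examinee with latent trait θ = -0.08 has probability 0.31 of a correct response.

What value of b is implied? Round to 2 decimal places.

0.28

P(θ) = 1 / (1 + exp(−a(θ − b)))
logit(0.31) = ln(0.31/0.69) = -0.8001
b = θ − logit/(a) = -0.08 − (-0.8001)/2.2000 = 0.2837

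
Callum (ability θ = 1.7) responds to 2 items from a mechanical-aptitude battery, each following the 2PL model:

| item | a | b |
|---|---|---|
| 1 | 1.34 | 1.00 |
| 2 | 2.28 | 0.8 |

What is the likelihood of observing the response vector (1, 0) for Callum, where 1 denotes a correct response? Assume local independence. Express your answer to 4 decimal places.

0.0818

P(θ) = 1 / (1 + exp(−a(θ − b)))
P_1 = 1/(1+e^{-0.9380}) = 0.7187
P_2 = 1/(1+e^{-2.0520}) = 0.8861
L = P_1 × (1−P_2) = 0.7187 × 0.1139 = 0.08182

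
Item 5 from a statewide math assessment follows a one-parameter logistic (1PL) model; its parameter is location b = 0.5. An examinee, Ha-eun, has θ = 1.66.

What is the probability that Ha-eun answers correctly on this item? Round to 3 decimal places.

0.761

P(θ) = 1 / (1 + exp(−(θ − b)))
Exponent: (1.66 − 0.5) = 1.1600
1/(1 + e^{-1.1600}) = 0.7613
P = 0.7613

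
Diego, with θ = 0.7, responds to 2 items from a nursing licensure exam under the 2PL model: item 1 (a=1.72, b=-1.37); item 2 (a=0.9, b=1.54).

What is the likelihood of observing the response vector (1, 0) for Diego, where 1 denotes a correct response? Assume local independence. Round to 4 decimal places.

P(θ) = 1 / (1 + exp(−a(θ − b)))
P_1 = 1/(1+e^{-3.5604}) = 0.9724
P_2 = 1/(1+e^{0.7560}) = 0.3195
L = P_1 × (1−P_2) = 0.9724 × 0.6805 = 0.66167

0.6617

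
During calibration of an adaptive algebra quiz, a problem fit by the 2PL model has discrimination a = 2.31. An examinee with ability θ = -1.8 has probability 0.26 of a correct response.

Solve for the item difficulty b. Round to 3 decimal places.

P(θ) = 1 / (1 + exp(−a(θ − b)))
logit(0.26) = ln(0.26/0.74) = -1.0460
b = θ − logit/(a) = -1.8 − (-1.0460)/2.3100 = -1.3472

-1.347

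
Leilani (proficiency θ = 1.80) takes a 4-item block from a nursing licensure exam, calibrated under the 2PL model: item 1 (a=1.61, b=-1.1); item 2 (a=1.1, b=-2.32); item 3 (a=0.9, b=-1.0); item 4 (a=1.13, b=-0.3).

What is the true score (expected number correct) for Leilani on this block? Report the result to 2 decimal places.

P(θ) = 1 / (1 + exp(−a(θ − b)))
P_1 = 1/(1+e^{-4.6690}) = 0.9907
P_2 = 1/(1+e^{-4.5320}) = 0.9894
P_3 = 1/(1+e^{-2.5200}) = 0.9255
P_4 = 1/(1+e^{-2.3730}) = 0.9147
E[score] = 0.9907 + 0.9894 + 0.9255 + 0.9147 = 3.8203

3.82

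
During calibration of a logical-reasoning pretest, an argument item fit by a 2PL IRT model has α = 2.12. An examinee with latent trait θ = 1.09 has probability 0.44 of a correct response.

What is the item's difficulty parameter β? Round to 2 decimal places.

1.20

P(θ) = 1 / (1 + exp(−α(θ − β)))
logit(0.44) = ln(0.44/0.56) = -0.2412
β = θ − logit/(α) = 1.09 − (-0.2412)/2.1200 = 1.2038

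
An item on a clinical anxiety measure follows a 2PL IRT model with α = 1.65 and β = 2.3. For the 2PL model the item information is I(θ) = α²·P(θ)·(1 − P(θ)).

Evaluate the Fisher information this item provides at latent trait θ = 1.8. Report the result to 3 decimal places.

0.577

P = 1/(1+e^{0.8250}) = 0.3047
P(1−P) = 0.3047 × 0.6953 = 0.2119
I = α² × P(1−P) = 1.65² × 0.2119 = 0.57679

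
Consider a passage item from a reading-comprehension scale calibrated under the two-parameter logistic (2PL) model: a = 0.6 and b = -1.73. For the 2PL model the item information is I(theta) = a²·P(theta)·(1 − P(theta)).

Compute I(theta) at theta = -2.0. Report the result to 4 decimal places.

P = 1/(1+e^{0.1620}) = 0.4596
P(1−P) = 0.4596 × 0.5404 = 0.2484
I = a² × P(1−P) = 0.6² × 0.2484 = 0.08941

0.0894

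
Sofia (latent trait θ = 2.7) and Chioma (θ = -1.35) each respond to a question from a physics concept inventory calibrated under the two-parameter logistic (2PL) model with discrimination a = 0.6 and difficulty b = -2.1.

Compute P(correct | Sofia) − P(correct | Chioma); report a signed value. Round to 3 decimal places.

P(θ) = 1 / (1 + exp(−a(θ − b)))
P(Sofia) = 0.9468  [exponent 2.8800]
P(Chioma) = 0.6106  [exponent 0.4500]
Difference = 0.9468 − 0.6106 = 0.3362

0.336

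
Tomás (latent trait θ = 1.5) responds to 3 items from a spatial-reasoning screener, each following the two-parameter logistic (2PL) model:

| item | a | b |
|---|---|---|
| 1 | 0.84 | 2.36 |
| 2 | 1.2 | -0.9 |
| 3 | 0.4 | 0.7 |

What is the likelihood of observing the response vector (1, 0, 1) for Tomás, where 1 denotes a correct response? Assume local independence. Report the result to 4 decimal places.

P(θ) = 1 / (1 + exp(−a(θ − b)))
P_1 = 1/(1+e^{0.7224}) = 0.3269
P_2 = 1/(1+e^{-2.8800}) = 0.9468
P_3 = 1/(1+e^{-0.3200}) = 0.5793
L = P_1 × (1−P_2) × P_3 = 0.3269 × 0.0532 × 0.5793 = 0.01006

0.0101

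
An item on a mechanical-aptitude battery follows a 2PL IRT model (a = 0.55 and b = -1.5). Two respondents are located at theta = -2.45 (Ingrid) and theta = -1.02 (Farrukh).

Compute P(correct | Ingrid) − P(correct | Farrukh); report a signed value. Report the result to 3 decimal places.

-0.193

P(theta) = 1 / (1 + exp(−a(theta − b)))
P(Ingrid) = 0.3723  [exponent -0.5225]
P(Farrukh) = 0.5656  [exponent 0.2640]
Difference = 0.3723 − 0.5656 = -0.1934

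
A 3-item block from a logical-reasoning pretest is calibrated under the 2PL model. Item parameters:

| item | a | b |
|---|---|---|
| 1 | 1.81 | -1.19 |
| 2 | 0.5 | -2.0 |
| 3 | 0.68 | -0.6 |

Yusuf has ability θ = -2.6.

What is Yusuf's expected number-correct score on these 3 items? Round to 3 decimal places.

P(θ) = 1 / (1 + exp(−a(θ − b)))
P_1 = 1/(1+e^{2.5521}) = 0.0723
P_2 = 1/(1+e^{0.3000}) = 0.4256
P_3 = 1/(1+e^{1.3600}) = 0.2042
E[score] = 0.0723 + 0.4256 + 0.2042 = 0.7021

0.702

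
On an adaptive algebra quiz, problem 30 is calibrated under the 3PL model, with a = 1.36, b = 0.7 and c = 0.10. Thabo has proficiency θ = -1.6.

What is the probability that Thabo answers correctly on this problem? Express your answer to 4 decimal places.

0.1378

P(θ) = c + (1 − c) · 1 / (1 + exp(−a(θ − b)))
Exponent: 1.36 × (-1.6 − 0.7) = -3.1280
1/(1 + e^{3.1280}) = 0.0420
P = 0.10 + 0.90 × 0.0420 = 0.1378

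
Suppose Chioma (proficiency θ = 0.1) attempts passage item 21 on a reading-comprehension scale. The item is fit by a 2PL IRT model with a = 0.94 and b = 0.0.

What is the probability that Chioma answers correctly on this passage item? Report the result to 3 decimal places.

P(θ) = 1 / (1 + exp(−a(θ − b)))
Exponent: 0.94 × (0.1 − 0.0) = 0.0940
1/(1 + e^{-0.0940}) = 0.5235

0.523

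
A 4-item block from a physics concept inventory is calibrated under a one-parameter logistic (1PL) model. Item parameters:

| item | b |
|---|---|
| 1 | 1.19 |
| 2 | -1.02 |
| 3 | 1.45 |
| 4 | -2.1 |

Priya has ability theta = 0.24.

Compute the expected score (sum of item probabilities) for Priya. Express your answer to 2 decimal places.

2.20

P(theta) = 1 / (1 + exp(−(theta − b)))
P_1 = 1/(1+e^{0.9500}) = 0.2789
P_2 = 1/(1+e^{-1.2600}) = 0.7790
P_3 = 1/(1+e^{1.2100}) = 0.2297
P_4 = 1/(1+e^{-2.3400}) = 0.9121
E[score] = 0.2789 + 0.7790 + 0.2297 + 0.9121 = 2.1997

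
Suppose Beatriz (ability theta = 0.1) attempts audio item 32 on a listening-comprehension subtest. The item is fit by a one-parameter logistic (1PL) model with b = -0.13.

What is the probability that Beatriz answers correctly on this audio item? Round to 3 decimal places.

P(theta) = 1 / (1 + exp(−(theta − b)))
Exponent: (0.1 − (-0.13)) = 0.2300
1/(1 + e^{-0.2300}) = 0.5572
P = 0.5572

0.557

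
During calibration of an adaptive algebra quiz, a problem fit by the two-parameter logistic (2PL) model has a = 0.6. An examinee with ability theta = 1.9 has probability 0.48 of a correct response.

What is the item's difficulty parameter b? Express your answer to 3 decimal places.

P(theta) = 1 / (1 + exp(−a(theta − b)))
logit(0.48) = ln(0.48/0.52) = -0.0800
b = theta − logit/(a) = 1.9 − (-0.0800)/0.6000 = 2.0334

2.033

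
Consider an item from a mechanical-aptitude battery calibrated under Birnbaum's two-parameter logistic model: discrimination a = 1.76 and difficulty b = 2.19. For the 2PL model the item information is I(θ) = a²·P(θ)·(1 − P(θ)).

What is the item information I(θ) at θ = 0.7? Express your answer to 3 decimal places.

0.196

P = 1/(1+e^{2.6224}) = 0.0677
P(1−P) = 0.0677 × 0.9323 = 0.0631
I = a² × P(1−P) = 1.76² × 0.0631 = 0.19554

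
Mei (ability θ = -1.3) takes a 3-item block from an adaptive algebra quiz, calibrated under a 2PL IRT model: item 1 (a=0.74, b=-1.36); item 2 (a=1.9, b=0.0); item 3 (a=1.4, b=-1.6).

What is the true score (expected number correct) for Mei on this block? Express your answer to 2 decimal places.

P(θ) = 1 / (1 + exp(−a(θ − b)))
P_1 = 1/(1+e^{-0.0444}) = 0.5111
P_2 = 1/(1+e^{2.4700}) = 0.0780
P_3 = 1/(1+e^{-0.4200}) = 0.6035
E[score] = 0.5111 + 0.0780 + 0.6035 = 1.1926

1.19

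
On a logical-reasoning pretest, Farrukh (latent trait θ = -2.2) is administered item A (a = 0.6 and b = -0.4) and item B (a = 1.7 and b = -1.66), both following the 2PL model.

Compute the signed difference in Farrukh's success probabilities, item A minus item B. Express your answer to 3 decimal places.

P(θ) = 1 / (1 + exp(−a(θ − b)))
P_A = 0.2535
P_B = 0.2854
P_A − P_B = -0.0319

-0.032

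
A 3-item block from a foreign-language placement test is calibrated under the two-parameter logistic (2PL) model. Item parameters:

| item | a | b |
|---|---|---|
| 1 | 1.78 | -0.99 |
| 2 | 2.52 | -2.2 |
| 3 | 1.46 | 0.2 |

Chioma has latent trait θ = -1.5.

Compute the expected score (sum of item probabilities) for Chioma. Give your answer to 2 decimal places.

P(θ) = 1 / (1 + exp(−a(θ − b)))
P_1 = 1/(1+e^{0.9078}) = 0.2875
P_2 = 1/(1+e^{-1.7640}) = 0.8537
P_3 = 1/(1+e^{2.4820}) = 0.0771
E[score] = 0.2875 + 0.8537 + 0.0771 = 1.2183

1.22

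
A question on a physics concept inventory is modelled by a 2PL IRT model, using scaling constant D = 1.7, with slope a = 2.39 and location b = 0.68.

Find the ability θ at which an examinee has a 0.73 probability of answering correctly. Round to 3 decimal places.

0.925

P(θ) = 1 / (1 + exp(−D·a(θ − b)))
logit = ln(0.7300/0.2700) = 0.9946
θ = b + logit/(1.7·a) = 0.68 + 0.9946/4.0630 = 0.9248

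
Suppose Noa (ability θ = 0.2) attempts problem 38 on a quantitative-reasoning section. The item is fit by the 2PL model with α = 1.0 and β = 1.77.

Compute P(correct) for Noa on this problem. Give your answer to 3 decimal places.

P(θ) = 1 / (1 + exp(−α(θ − β)))
Exponent: 1.0 × (0.2 − 1.77) = -1.5700
1/(1 + e^{1.5700}) = 0.1722

0.172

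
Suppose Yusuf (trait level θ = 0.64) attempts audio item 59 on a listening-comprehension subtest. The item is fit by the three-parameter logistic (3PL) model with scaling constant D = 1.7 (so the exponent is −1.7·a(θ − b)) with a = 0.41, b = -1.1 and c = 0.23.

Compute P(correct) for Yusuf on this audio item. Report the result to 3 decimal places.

0.824

P(θ) = c + (1 − c) · 1 / (1 + exp(−D·a(θ − b)))
Exponent: 1.7 × 0.41 × (0.64 − (-1.1)) = 1.2128
1/(1 + e^{-1.2128}) = 0.7708
P = 0.23 + 0.77 × 0.7708 = 0.8235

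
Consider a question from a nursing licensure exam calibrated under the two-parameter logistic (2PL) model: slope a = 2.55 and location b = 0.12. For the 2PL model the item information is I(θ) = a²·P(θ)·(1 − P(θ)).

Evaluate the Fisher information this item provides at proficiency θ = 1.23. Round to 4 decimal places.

0.3420

P = 1/(1+e^{-2.8305}) = 0.9443
P(1−P) = 0.9443 × 0.0557 = 0.0526
I = a² × P(1−P) = 2.55² × 0.0526 = 0.34200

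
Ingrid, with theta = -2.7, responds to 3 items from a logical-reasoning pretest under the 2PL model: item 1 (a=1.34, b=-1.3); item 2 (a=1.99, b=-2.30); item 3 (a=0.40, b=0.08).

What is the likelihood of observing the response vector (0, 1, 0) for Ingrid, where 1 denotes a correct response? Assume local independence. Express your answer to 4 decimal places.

0.2029

P(theta) = 1 / (1 + exp(−a(theta − b)))
P_1 = 1/(1+e^{1.8760}) = 0.1328
P_2 = 1/(1+e^{0.7960}) = 0.3109
P_3 = 1/(1+e^{1.1120}) = 0.2475
L = (1−P_1) × P_2 × (1−P_3) = 0.8672 × 0.3109 × 0.7525 = 0.20286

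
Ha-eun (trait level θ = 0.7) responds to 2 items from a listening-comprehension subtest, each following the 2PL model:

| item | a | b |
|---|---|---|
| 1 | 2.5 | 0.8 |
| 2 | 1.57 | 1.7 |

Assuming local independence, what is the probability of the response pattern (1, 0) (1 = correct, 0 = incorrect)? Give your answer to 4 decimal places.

P(θ) = 1 / (1 + exp(−a(θ − b)))
P_1 = 1/(1+e^{0.2500}) = 0.4378
P_2 = 1/(1+e^{1.5700}) = 0.1722
L = P_1 × (1−P_2) = 0.4378 × 0.8278 = 0.36242

0.3624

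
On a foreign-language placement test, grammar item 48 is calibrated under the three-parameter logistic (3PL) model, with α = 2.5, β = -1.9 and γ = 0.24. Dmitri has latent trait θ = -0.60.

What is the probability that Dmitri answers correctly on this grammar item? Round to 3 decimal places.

0.972

P(θ) = γ + (1 − γ) · 1 / (1 + exp(−α(θ − β)))
Exponent: 2.5 × (-0.60 − (-1.9)) = 3.2500
1/(1 + e^{-3.2500}) = 0.9627
P = 0.24 + 0.76 × 0.9627 = 0.9716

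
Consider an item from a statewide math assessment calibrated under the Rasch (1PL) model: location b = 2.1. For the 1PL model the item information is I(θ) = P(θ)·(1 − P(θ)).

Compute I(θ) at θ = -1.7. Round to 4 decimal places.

P = 1/(1+e^{3.8000}) = 0.0219
P(1−P) = 0.0219 × 0.9781 = 0.0214
I = P(1−P) = 0.02140

0.0214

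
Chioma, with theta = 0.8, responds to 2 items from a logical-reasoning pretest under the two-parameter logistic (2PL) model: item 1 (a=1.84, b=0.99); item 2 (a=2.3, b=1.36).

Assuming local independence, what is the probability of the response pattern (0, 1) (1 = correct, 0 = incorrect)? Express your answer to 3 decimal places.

P(theta) = 1 / (1 + exp(−a(theta − b)))
P_1 = 1/(1+e^{0.3496}) = 0.4135
P_2 = 1/(1+e^{1.2880}) = 0.2162
L = (1−P_1) × P_2 = 0.5865 × 0.2162 = 0.12680

0.127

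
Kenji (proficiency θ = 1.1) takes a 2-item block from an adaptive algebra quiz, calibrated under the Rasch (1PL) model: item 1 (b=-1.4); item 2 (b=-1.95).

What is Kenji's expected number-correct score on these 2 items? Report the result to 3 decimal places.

1.879

P(θ) = 1 / (1 + exp(−(θ − b)))
P_1 = 1/(1+e^{-2.5000}) = 0.9241
P_2 = 1/(1+e^{-3.0500}) = 0.9548
E[score] = 0.9241 + 0.9548 = 1.8789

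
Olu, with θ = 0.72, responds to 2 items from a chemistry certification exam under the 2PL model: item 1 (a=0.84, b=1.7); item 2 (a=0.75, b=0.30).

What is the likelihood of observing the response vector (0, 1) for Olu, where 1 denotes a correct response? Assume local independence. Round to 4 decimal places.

P(θ) = 1 / (1 + exp(−a(θ − b)))
P_1 = 1/(1+e^{0.8232}) = 0.3051
P_2 = 1/(1+e^{-0.3150}) = 0.5781
L = (1−P_1) × P_2 = 0.6949 × 0.5781 = 0.40173

0.4017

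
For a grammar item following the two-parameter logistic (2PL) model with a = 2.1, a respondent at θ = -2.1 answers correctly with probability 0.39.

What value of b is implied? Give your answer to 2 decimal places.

-1.89

P(θ) = 1 / (1 + exp(−a(θ − b)))
logit(0.39) = ln(0.39/0.61) = -0.4473
b = θ − logit/(a) = -2.1 − (-0.4473)/2.1000 = -1.8870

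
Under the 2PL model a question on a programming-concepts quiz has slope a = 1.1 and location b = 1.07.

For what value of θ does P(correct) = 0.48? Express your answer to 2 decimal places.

1.00

P(θ) = 1 / (1 + exp(−a(θ − b)))
logit = ln(0.4800/0.5200) = -0.0800
θ = b + logit/(a) = 1.07 + (-0.0800)/1.1000 = 0.9972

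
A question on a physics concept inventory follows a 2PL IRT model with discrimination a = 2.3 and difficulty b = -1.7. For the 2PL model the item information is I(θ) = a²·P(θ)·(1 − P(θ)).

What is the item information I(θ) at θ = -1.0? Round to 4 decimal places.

0.7344

P = 1/(1+e^{-1.6100}) = 0.8334
P(1−P) = 0.8334 × 0.1666 = 0.1388
I = a² × P(1−P) = 2.3² × 0.1388 = 0.73445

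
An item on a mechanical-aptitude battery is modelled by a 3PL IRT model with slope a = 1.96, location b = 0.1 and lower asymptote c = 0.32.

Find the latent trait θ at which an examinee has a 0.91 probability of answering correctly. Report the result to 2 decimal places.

1.06

P(θ) = c + (1 − c) · 1 / (1 + exp(−a(θ − b)))
Remove guessing floor: (0.91 − 0.32)/(1 − 0.32) = 0.8676
logit = ln(0.8676/0.1324) = 1.8803
θ = b + logit/(a) = 0.1 + 1.8803/1.9600 = 1.0593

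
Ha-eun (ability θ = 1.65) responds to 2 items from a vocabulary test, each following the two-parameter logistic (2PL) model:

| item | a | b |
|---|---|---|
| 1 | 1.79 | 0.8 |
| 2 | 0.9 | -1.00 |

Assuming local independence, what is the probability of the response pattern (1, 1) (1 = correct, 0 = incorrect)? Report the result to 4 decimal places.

P(θ) = 1 / (1 + exp(−a(θ − b)))
P_1 = 1/(1+e^{-1.5215}) = 0.8208
P_2 = 1/(1+e^{-2.3850}) = 0.9157
L = P_1 × P_2 = 0.8208 × 0.9157 = 0.75155

0.7515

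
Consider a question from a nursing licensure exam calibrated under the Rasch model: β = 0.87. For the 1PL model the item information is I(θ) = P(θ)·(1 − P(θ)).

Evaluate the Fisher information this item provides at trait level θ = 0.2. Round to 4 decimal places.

0.2239

P = 1/(1+e^{0.6700}) = 0.3385
P(1−P) = 0.3385 × 0.6615 = 0.2239
I = P(1−P) = 0.22392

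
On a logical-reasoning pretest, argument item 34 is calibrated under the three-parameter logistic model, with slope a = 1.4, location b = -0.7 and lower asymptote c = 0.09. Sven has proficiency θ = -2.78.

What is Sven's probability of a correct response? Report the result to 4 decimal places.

P(θ) = c + (1 − c) · 1 / (1 + exp(−a(θ − b)))
Exponent: 1.4 × (-2.78 − (-0.7)) = -2.9120
1/(1 + e^{2.9120}) = 0.0516
P = 0.09 + 0.91 × 0.0516 = 0.1369

0.1369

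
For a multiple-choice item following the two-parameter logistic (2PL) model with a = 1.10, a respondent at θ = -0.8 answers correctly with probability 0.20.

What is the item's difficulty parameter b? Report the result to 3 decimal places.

0.460

P(θ) = 1 / (1 + exp(−a(θ − b)))
logit(0.20) = ln(0.20/0.80) = -1.3863
b = θ − logit/(a) = -0.8 − (-1.3863)/1.1000 = 0.4603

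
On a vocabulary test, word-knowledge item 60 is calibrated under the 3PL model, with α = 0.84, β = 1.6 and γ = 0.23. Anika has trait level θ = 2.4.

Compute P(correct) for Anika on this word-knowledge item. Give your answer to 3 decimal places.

P(θ) = γ + (1 − γ) · 1 / (1 + exp(−α(θ − β)))
Exponent: 0.84 × (2.4 − 1.6) = 0.6720
1/(1 + e^{-0.6720}) = 0.6620
P = 0.23 + 0.77 × 0.6620 = 0.7397

0.740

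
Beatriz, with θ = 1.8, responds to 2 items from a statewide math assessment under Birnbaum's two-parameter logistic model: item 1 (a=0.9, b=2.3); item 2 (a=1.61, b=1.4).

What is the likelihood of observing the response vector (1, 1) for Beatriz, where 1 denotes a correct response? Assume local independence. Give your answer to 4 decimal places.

P(θ) = 1 / (1 + exp(−a(θ − b)))
P_1 = 1/(1+e^{0.4500}) = 0.3894
P_2 = 1/(1+e^{-0.6440}) = 0.6557
L = P_1 × P_2 = 0.3894 × 0.6557 = 0.25529

0.2553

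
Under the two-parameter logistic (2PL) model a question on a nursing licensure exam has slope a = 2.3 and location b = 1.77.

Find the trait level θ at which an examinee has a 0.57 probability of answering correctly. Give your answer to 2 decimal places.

1.89

P(θ) = 1 / (1 + exp(−a(θ − b)))
logit = ln(0.5700/0.4300) = 0.2819
θ = b + logit/(a) = 1.77 + 0.2819/2.3000 = 1.8925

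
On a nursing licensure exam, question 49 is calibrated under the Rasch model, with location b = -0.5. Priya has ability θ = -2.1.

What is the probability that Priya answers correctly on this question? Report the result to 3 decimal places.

P(θ) = 1 / (1 + exp(−(θ − b)))
Exponent: (-2.1 − (-0.5)) = -1.6000
1/(1 + e^{1.6000}) = 0.1680
P = 0.1680

0.168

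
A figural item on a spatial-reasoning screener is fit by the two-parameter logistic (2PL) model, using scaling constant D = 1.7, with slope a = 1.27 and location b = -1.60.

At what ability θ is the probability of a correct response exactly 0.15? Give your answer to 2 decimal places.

-2.40

P(θ) = 1 / (1 + exp(−D·a(θ − b)))
logit = ln(0.1500/0.8500) = -1.7346
θ = b + logit/(1.7·a) = -1.60 + (-1.7346)/2.1590 = -2.4034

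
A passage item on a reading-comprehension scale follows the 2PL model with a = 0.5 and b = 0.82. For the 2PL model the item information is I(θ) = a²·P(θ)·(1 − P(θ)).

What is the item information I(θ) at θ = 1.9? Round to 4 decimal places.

P = 1/(1+e^{-0.5400}) = 0.6318
P(1−P) = 0.6318 × 0.3682 = 0.2326
I = a² × P(1−P) = 0.5² × 0.2326 = 0.05816

0.0582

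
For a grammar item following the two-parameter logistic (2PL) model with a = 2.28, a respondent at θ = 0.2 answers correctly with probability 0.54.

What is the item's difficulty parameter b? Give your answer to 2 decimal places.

0.13

P(θ) = 1 / (1 + exp(−a(θ − b)))
logit(0.54) = ln(0.54/0.46) = 0.1603
b = θ − logit/(a) = 0.2 − 0.1603/2.2800 = 0.1297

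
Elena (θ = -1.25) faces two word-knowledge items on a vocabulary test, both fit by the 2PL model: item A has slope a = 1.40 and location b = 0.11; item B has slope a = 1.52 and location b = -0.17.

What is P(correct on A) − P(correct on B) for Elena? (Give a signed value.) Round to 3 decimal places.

-0.033

P(θ) = 1 / (1 + exp(−a(θ − b)))
P_A = 0.1297
P_B = 0.1622
P_A − P_B = -0.0326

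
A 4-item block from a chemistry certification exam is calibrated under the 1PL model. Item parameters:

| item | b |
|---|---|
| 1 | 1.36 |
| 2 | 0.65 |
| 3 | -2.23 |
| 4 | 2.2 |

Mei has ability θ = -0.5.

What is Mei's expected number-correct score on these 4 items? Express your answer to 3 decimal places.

1.288

P(θ) = 1 / (1 + exp(−(θ − b)))
P_1 = 1/(1+e^{1.8600}) = 0.1347
P_2 = 1/(1+e^{1.1500}) = 0.2405
P_3 = 1/(1+e^{-1.7300}) = 0.8494
P_4 = 1/(1+e^{2.7000}) = 0.0630
E[score] = 0.1347 + 0.2405 + 0.8494 + 0.0630 = 1.2876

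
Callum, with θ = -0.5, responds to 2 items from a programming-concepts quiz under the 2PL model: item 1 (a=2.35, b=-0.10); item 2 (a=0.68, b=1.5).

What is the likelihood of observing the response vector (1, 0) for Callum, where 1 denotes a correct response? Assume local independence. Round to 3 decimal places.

P(θ) = 1 / (1 + exp(−a(θ − b)))
P_1 = 1/(1+e^{0.9400}) = 0.2809
P_2 = 1/(1+e^{1.3600}) = 0.2042
L = P_1 × (1−P_2) = 0.2809 × 0.7958 = 0.22353

0.224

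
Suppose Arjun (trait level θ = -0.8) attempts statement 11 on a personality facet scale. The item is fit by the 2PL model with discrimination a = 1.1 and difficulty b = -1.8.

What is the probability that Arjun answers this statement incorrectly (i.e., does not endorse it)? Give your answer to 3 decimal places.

P(θ) = 1 / (1 + exp(−a(θ − b)))
Exponent: 1.1 × (-0.8 − (-1.8)) = 1.1000
1/(1 + e^{-1.1000}) = 0.7503
P(incorrect) = 1 − 0.7503 = 0.2497

0.250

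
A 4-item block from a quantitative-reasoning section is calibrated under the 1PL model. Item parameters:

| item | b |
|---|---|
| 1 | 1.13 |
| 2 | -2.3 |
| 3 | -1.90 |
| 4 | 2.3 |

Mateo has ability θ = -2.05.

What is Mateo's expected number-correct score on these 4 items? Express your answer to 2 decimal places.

P(θ) = 1 / (1 + exp(−(θ − b)))
P_1 = 1/(1+e^{3.1800}) = 0.0399
P_2 = 1/(1+e^{-0.2500}) = 0.5622
P_3 = 1/(1+e^{0.1500}) = 0.4626
P_4 = 1/(1+e^{4.3500}) = 0.0127
E[score] = 0.0399 + 0.5622 + 0.4626 + 0.0127 = 1.0774

1.08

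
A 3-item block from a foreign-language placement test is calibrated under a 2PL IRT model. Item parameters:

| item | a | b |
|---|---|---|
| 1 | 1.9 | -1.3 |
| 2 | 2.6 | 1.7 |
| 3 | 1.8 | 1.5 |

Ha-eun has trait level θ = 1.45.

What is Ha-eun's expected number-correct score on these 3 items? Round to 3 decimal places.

1.815

P(θ) = 1 / (1 + exp(−a(θ − b)))
P_1 = 1/(1+e^{-5.2250}) = 0.9946
P_2 = 1/(1+e^{0.6500}) = 0.3430
P_3 = 1/(1+e^{0.0900}) = 0.4775
E[score] = 0.9946 + 0.3430 + 0.4775 = 1.8152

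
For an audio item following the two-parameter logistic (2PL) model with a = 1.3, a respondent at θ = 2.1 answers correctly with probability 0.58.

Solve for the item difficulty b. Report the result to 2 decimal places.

P(θ) = 1 / (1 + exp(−a(θ − b)))
logit(0.58) = ln(0.58/0.42) = 0.3228
b = θ − logit/(a) = 2.1 − 0.3228/1.3000 = 1.8517

1.85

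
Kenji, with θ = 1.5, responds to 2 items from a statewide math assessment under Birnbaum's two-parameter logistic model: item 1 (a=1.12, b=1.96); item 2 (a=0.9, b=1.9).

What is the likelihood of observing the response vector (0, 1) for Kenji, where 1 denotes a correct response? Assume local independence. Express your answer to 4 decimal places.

0.2573

P(θ) = 1 / (1 + exp(−a(θ − b)))
P_1 = 1/(1+e^{0.5152}) = 0.3740
P_2 = 1/(1+e^{0.3600}) = 0.4110
L = (1−P_1) × P_2 = 0.6260 × 0.4110 = 0.25727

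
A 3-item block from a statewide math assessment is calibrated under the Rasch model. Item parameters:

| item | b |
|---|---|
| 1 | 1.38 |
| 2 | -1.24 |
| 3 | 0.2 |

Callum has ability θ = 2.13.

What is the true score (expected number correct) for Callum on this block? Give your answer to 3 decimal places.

P(θ) = 1 / (1 + exp(−(θ − b)))
P_1 = 1/(1+e^{-0.7500}) = 0.6792
P_2 = 1/(1+e^{-3.3700}) = 0.9668
P_3 = 1/(1+e^{-1.9300}) = 0.8732
E[score] = 0.6792 + 0.9668 + 0.8732 = 2.5192

2.519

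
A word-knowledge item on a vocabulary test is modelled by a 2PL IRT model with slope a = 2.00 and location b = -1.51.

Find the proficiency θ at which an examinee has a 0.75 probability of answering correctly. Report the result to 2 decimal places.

-0.96

P(θ) = 1 / (1 + exp(−a(θ − b)))
logit = ln(0.7500/0.2500) = 1.0986
θ = b + logit/(a) = -1.51 + 1.0986/2.0000 = -0.9607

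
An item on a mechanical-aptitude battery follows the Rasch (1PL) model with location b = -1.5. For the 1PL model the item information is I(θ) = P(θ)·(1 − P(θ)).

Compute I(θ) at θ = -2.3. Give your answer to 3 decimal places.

P = 1/(1+e^{0.8000}) = 0.3100
P(1−P) = 0.3100 × 0.6900 = 0.2139
I = P(1−P) = 0.21391

0.214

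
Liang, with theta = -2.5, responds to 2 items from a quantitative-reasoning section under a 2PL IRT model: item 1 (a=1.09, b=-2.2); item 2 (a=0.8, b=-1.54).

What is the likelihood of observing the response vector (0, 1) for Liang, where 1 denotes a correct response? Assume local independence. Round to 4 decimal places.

P(theta) = 1 / (1 + exp(−a(theta − b)))
P_1 = 1/(1+e^{0.3270}) = 0.4190
P_2 = 1/(1+e^{0.7680}) = 0.3169
L = (1−P_1) × P_2 = 0.5810 × 0.3169 = 0.18414

0.1841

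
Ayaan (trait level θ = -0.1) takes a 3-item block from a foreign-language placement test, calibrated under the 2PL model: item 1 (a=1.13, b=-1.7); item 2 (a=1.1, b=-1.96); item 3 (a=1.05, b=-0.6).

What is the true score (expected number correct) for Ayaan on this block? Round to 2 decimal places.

2.37

P(θ) = 1 / (1 + exp(−a(θ − b)))
P_1 = 1/(1+e^{-1.8080}) = 0.8591
P_2 = 1/(1+e^{-2.0460}) = 0.8855
P_3 = 1/(1+e^{-0.5250}) = 0.6283
E[score] = 0.8591 + 0.8855 + 0.6283 = 2.3730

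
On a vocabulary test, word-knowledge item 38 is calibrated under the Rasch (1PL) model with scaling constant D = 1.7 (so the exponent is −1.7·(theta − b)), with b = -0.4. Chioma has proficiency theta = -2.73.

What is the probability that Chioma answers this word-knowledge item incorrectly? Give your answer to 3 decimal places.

P(theta) = 1 / (1 + exp(−D·(theta − b)))
Exponent: 1.7 × (-2.73 − (-0.4)) = -3.9610
1/(1 + e^{3.9610}) = 0.0187
P = 0.0187
P(incorrect) = 1 − 0.0187 = 0.9813

0.981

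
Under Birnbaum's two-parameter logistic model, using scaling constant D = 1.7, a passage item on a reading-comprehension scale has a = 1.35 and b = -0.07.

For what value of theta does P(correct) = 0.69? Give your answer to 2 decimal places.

0.28

P(theta) = 1 / (1 + exp(−D·a(theta − b)))
logit = ln(0.6900/0.3100) = 0.8001
theta = b + logit/(1.7·a) = -0.07 + 0.8001/2.2950 = 0.2786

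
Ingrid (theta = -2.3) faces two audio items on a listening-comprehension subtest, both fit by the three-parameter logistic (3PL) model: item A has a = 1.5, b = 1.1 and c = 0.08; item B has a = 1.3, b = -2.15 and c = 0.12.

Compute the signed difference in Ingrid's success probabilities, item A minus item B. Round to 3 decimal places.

-0.432

P(theta) = c + (1 − c) · 1 / (1 + exp(−a(theta − b)))
P_A = 0.0856
P_B = 0.5172
P_A − P_B = -0.4317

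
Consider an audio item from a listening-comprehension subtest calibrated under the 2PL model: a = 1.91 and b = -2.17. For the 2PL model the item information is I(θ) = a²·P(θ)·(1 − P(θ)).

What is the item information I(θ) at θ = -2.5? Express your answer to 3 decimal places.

0.827

P = 1/(1+e^{0.6303}) = 0.3474
P(1−P) = 0.3474 × 0.6526 = 0.2267
I = a² × P(1−P) = 1.91² × 0.2267 = 0.82712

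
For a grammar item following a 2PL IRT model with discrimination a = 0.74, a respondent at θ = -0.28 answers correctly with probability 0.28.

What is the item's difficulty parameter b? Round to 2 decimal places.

P(θ) = 1 / (1 + exp(−a(θ − b)))
logit(0.28) = ln(0.28/0.72) = -0.9445
b = θ − logit/(a) = -0.28 − (-0.9445)/0.7400 = 0.9963

1.00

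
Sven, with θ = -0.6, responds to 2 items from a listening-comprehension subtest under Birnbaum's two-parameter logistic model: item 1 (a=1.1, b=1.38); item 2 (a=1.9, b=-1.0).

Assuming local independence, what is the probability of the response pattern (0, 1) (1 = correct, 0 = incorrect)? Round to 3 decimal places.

0.612

P(θ) = 1 / (1 + exp(−a(θ − b)))
P_1 = 1/(1+e^{2.1780}) = 0.1017
P_2 = 1/(1+e^{-0.7600}) = 0.6814
L = (1−P_1) × P_2 = 0.8983 × 0.6814 = 0.61203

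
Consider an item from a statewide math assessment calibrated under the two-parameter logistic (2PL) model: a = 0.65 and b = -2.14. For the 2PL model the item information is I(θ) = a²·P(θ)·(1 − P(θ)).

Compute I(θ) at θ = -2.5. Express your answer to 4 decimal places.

P = 1/(1+e^{0.2340}) = 0.4418
P(1−P) = 0.4418 × 0.5582 = 0.2466
I = a² × P(1−P) = 0.65² × 0.2466 = 0.10419

0.1042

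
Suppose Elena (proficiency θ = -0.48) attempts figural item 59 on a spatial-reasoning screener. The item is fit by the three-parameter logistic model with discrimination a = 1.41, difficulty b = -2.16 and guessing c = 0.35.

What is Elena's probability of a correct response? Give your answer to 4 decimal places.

0.9444

P(θ) = c + (1 − c) · 1 / (1 + exp(−a(θ − b)))
Exponent: 1.41 × (-0.48 − (-2.16)) = 2.3688
1/(1 + e^{-2.3688}) = 0.9144
P = 0.35 + 0.65 × 0.9144 = 0.9444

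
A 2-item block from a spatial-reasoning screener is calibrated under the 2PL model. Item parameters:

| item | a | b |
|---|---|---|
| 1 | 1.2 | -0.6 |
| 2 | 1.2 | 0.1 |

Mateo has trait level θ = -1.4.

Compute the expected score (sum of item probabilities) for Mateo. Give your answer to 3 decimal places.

0.419

P(θ) = 1 / (1 + exp(−a(θ − b)))
P_1 = 1/(1+e^{0.9600}) = 0.2769
P_2 = 1/(1+e^{1.8000}) = 0.1419
E[score] = 0.2769 + 0.1419 = 0.4187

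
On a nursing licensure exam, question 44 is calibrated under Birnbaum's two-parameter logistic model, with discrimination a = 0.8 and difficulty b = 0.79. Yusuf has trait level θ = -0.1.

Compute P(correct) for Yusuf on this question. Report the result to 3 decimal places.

P(θ) = 1 / (1 + exp(−a(θ − b)))
Exponent: 0.8 × (-0.1 − 0.79) = -0.7120
1/(1 + e^{0.7120}) = 0.3292

0.329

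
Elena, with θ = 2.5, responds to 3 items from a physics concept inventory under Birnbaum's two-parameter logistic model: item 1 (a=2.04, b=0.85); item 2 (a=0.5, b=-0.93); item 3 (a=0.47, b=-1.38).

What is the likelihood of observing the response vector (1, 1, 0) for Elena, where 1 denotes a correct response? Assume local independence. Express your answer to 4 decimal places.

0.1139

P(θ) = 1 / (1 + exp(−a(θ − b)))
P_1 = 1/(1+e^{-3.3660}) = 0.9666
P_2 = 1/(1+e^{-1.7150}) = 0.8475
P_3 = 1/(1+e^{-1.8236}) = 0.8610
L = P_1 × P_2 × (1−P_3) = 0.9666 × 0.8475 × 0.1390 = 0.11387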